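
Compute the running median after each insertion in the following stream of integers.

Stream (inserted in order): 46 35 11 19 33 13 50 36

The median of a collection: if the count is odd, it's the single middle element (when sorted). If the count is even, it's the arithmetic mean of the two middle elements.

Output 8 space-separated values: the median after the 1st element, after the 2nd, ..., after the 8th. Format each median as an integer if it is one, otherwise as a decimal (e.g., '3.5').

Answer: 46 40.5 35 27 33 26 33 34

Derivation:
Step 1: insert 46 -> lo=[46] (size 1, max 46) hi=[] (size 0) -> median=46
Step 2: insert 35 -> lo=[35] (size 1, max 35) hi=[46] (size 1, min 46) -> median=40.5
Step 3: insert 11 -> lo=[11, 35] (size 2, max 35) hi=[46] (size 1, min 46) -> median=35
Step 4: insert 19 -> lo=[11, 19] (size 2, max 19) hi=[35, 46] (size 2, min 35) -> median=27
Step 5: insert 33 -> lo=[11, 19, 33] (size 3, max 33) hi=[35, 46] (size 2, min 35) -> median=33
Step 6: insert 13 -> lo=[11, 13, 19] (size 3, max 19) hi=[33, 35, 46] (size 3, min 33) -> median=26
Step 7: insert 50 -> lo=[11, 13, 19, 33] (size 4, max 33) hi=[35, 46, 50] (size 3, min 35) -> median=33
Step 8: insert 36 -> lo=[11, 13, 19, 33] (size 4, max 33) hi=[35, 36, 46, 50] (size 4, min 35) -> median=34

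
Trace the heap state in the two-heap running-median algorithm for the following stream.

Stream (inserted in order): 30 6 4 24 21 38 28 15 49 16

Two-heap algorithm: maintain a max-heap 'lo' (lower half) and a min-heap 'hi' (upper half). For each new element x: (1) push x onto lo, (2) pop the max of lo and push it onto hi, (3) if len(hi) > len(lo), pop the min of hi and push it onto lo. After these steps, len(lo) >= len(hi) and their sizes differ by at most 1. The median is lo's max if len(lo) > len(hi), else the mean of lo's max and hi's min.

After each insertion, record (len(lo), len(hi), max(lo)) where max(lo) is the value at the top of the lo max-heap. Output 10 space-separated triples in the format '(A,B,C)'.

Answer: (1,0,30) (1,1,6) (2,1,6) (2,2,6) (3,2,21) (3,3,21) (4,3,24) (4,4,21) (5,4,24) (5,5,21)

Derivation:
Step 1: insert 30 -> lo=[30] hi=[] -> (len(lo)=1, len(hi)=0, max(lo)=30)
Step 2: insert 6 -> lo=[6] hi=[30] -> (len(lo)=1, len(hi)=1, max(lo)=6)
Step 3: insert 4 -> lo=[4, 6] hi=[30] -> (len(lo)=2, len(hi)=1, max(lo)=6)
Step 4: insert 24 -> lo=[4, 6] hi=[24, 30] -> (len(lo)=2, len(hi)=2, max(lo)=6)
Step 5: insert 21 -> lo=[4, 6, 21] hi=[24, 30] -> (len(lo)=3, len(hi)=2, max(lo)=21)
Step 6: insert 38 -> lo=[4, 6, 21] hi=[24, 30, 38] -> (len(lo)=3, len(hi)=3, max(lo)=21)
Step 7: insert 28 -> lo=[4, 6, 21, 24] hi=[28, 30, 38] -> (len(lo)=4, len(hi)=3, max(lo)=24)
Step 8: insert 15 -> lo=[4, 6, 15, 21] hi=[24, 28, 30, 38] -> (len(lo)=4, len(hi)=4, max(lo)=21)
Step 9: insert 49 -> lo=[4, 6, 15, 21, 24] hi=[28, 30, 38, 49] -> (len(lo)=5, len(hi)=4, max(lo)=24)
Step 10: insert 16 -> lo=[4, 6, 15, 16, 21] hi=[24, 28, 30, 38, 49] -> (len(lo)=5, len(hi)=5, max(lo)=21)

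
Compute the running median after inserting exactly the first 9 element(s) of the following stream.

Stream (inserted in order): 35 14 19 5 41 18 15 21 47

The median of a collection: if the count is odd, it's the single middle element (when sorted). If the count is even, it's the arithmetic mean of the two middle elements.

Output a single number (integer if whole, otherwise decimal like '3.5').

Answer: 19

Derivation:
Step 1: insert 35 -> lo=[35] (size 1, max 35) hi=[] (size 0) -> median=35
Step 2: insert 14 -> lo=[14] (size 1, max 14) hi=[35] (size 1, min 35) -> median=24.5
Step 3: insert 19 -> lo=[14, 19] (size 2, max 19) hi=[35] (size 1, min 35) -> median=19
Step 4: insert 5 -> lo=[5, 14] (size 2, max 14) hi=[19, 35] (size 2, min 19) -> median=16.5
Step 5: insert 41 -> lo=[5, 14, 19] (size 3, max 19) hi=[35, 41] (size 2, min 35) -> median=19
Step 6: insert 18 -> lo=[5, 14, 18] (size 3, max 18) hi=[19, 35, 41] (size 3, min 19) -> median=18.5
Step 7: insert 15 -> lo=[5, 14, 15, 18] (size 4, max 18) hi=[19, 35, 41] (size 3, min 19) -> median=18
Step 8: insert 21 -> lo=[5, 14, 15, 18] (size 4, max 18) hi=[19, 21, 35, 41] (size 4, min 19) -> median=18.5
Step 9: insert 47 -> lo=[5, 14, 15, 18, 19] (size 5, max 19) hi=[21, 35, 41, 47] (size 4, min 21) -> median=19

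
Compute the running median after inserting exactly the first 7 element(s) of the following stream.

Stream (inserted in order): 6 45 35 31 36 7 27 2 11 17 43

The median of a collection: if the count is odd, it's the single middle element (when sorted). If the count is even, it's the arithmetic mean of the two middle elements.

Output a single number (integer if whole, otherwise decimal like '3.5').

Step 1: insert 6 -> lo=[6] (size 1, max 6) hi=[] (size 0) -> median=6
Step 2: insert 45 -> lo=[6] (size 1, max 6) hi=[45] (size 1, min 45) -> median=25.5
Step 3: insert 35 -> lo=[6, 35] (size 2, max 35) hi=[45] (size 1, min 45) -> median=35
Step 4: insert 31 -> lo=[6, 31] (size 2, max 31) hi=[35, 45] (size 2, min 35) -> median=33
Step 5: insert 36 -> lo=[6, 31, 35] (size 3, max 35) hi=[36, 45] (size 2, min 36) -> median=35
Step 6: insert 7 -> lo=[6, 7, 31] (size 3, max 31) hi=[35, 36, 45] (size 3, min 35) -> median=33
Step 7: insert 27 -> lo=[6, 7, 27, 31] (size 4, max 31) hi=[35, 36, 45] (size 3, min 35) -> median=31

Answer: 31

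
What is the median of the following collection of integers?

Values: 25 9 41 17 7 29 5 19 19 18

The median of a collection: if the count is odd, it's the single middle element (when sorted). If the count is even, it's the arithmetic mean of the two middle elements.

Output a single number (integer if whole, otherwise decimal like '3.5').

Answer: 18.5

Derivation:
Step 1: insert 25 -> lo=[25] (size 1, max 25) hi=[] (size 0) -> median=25
Step 2: insert 9 -> lo=[9] (size 1, max 9) hi=[25] (size 1, min 25) -> median=17
Step 3: insert 41 -> lo=[9, 25] (size 2, max 25) hi=[41] (size 1, min 41) -> median=25
Step 4: insert 17 -> lo=[9, 17] (size 2, max 17) hi=[25, 41] (size 2, min 25) -> median=21
Step 5: insert 7 -> lo=[7, 9, 17] (size 3, max 17) hi=[25, 41] (size 2, min 25) -> median=17
Step 6: insert 29 -> lo=[7, 9, 17] (size 3, max 17) hi=[25, 29, 41] (size 3, min 25) -> median=21
Step 7: insert 5 -> lo=[5, 7, 9, 17] (size 4, max 17) hi=[25, 29, 41] (size 3, min 25) -> median=17
Step 8: insert 19 -> lo=[5, 7, 9, 17] (size 4, max 17) hi=[19, 25, 29, 41] (size 4, min 19) -> median=18
Step 9: insert 19 -> lo=[5, 7, 9, 17, 19] (size 5, max 19) hi=[19, 25, 29, 41] (size 4, min 19) -> median=19
Step 10: insert 18 -> lo=[5, 7, 9, 17, 18] (size 5, max 18) hi=[19, 19, 25, 29, 41] (size 5, min 19) -> median=18.5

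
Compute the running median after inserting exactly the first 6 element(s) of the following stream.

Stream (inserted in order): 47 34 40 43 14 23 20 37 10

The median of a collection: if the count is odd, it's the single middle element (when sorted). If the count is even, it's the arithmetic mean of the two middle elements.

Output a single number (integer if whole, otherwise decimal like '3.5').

Step 1: insert 47 -> lo=[47] (size 1, max 47) hi=[] (size 0) -> median=47
Step 2: insert 34 -> lo=[34] (size 1, max 34) hi=[47] (size 1, min 47) -> median=40.5
Step 3: insert 40 -> lo=[34, 40] (size 2, max 40) hi=[47] (size 1, min 47) -> median=40
Step 4: insert 43 -> lo=[34, 40] (size 2, max 40) hi=[43, 47] (size 2, min 43) -> median=41.5
Step 5: insert 14 -> lo=[14, 34, 40] (size 3, max 40) hi=[43, 47] (size 2, min 43) -> median=40
Step 6: insert 23 -> lo=[14, 23, 34] (size 3, max 34) hi=[40, 43, 47] (size 3, min 40) -> median=37

Answer: 37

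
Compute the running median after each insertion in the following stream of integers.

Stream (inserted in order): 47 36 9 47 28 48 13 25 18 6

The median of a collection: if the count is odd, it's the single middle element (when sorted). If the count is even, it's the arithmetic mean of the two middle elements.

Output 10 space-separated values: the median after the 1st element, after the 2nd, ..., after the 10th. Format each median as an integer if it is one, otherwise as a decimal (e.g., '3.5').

Step 1: insert 47 -> lo=[47] (size 1, max 47) hi=[] (size 0) -> median=47
Step 2: insert 36 -> lo=[36] (size 1, max 36) hi=[47] (size 1, min 47) -> median=41.5
Step 3: insert 9 -> lo=[9, 36] (size 2, max 36) hi=[47] (size 1, min 47) -> median=36
Step 4: insert 47 -> lo=[9, 36] (size 2, max 36) hi=[47, 47] (size 2, min 47) -> median=41.5
Step 5: insert 28 -> lo=[9, 28, 36] (size 3, max 36) hi=[47, 47] (size 2, min 47) -> median=36
Step 6: insert 48 -> lo=[9, 28, 36] (size 3, max 36) hi=[47, 47, 48] (size 3, min 47) -> median=41.5
Step 7: insert 13 -> lo=[9, 13, 28, 36] (size 4, max 36) hi=[47, 47, 48] (size 3, min 47) -> median=36
Step 8: insert 25 -> lo=[9, 13, 25, 28] (size 4, max 28) hi=[36, 47, 47, 48] (size 4, min 36) -> median=32
Step 9: insert 18 -> lo=[9, 13, 18, 25, 28] (size 5, max 28) hi=[36, 47, 47, 48] (size 4, min 36) -> median=28
Step 10: insert 6 -> lo=[6, 9, 13, 18, 25] (size 5, max 25) hi=[28, 36, 47, 47, 48] (size 5, min 28) -> median=26.5

Answer: 47 41.5 36 41.5 36 41.5 36 32 28 26.5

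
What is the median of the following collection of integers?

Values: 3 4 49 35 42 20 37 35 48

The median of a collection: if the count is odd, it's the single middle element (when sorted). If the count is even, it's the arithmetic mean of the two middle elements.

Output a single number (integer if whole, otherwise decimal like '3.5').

Answer: 35

Derivation:
Step 1: insert 3 -> lo=[3] (size 1, max 3) hi=[] (size 0) -> median=3
Step 2: insert 4 -> lo=[3] (size 1, max 3) hi=[4] (size 1, min 4) -> median=3.5
Step 3: insert 49 -> lo=[3, 4] (size 2, max 4) hi=[49] (size 1, min 49) -> median=4
Step 4: insert 35 -> lo=[3, 4] (size 2, max 4) hi=[35, 49] (size 2, min 35) -> median=19.5
Step 5: insert 42 -> lo=[3, 4, 35] (size 3, max 35) hi=[42, 49] (size 2, min 42) -> median=35
Step 6: insert 20 -> lo=[3, 4, 20] (size 3, max 20) hi=[35, 42, 49] (size 3, min 35) -> median=27.5
Step 7: insert 37 -> lo=[3, 4, 20, 35] (size 4, max 35) hi=[37, 42, 49] (size 3, min 37) -> median=35
Step 8: insert 35 -> lo=[3, 4, 20, 35] (size 4, max 35) hi=[35, 37, 42, 49] (size 4, min 35) -> median=35
Step 9: insert 48 -> lo=[3, 4, 20, 35, 35] (size 5, max 35) hi=[37, 42, 48, 49] (size 4, min 37) -> median=35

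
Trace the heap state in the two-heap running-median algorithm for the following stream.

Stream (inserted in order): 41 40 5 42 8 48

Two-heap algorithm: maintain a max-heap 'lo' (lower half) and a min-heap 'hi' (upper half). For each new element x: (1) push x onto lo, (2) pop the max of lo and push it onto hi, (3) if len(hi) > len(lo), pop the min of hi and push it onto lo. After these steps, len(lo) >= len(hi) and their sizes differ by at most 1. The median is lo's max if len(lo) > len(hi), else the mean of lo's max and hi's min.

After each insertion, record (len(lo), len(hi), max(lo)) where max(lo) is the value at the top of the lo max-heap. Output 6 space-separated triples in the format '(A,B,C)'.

Step 1: insert 41 -> lo=[41] hi=[] -> (len(lo)=1, len(hi)=0, max(lo)=41)
Step 2: insert 40 -> lo=[40] hi=[41] -> (len(lo)=1, len(hi)=1, max(lo)=40)
Step 3: insert 5 -> lo=[5, 40] hi=[41] -> (len(lo)=2, len(hi)=1, max(lo)=40)
Step 4: insert 42 -> lo=[5, 40] hi=[41, 42] -> (len(lo)=2, len(hi)=2, max(lo)=40)
Step 5: insert 8 -> lo=[5, 8, 40] hi=[41, 42] -> (len(lo)=3, len(hi)=2, max(lo)=40)
Step 6: insert 48 -> lo=[5, 8, 40] hi=[41, 42, 48] -> (len(lo)=3, len(hi)=3, max(lo)=40)

Answer: (1,0,41) (1,1,40) (2,1,40) (2,2,40) (3,2,40) (3,3,40)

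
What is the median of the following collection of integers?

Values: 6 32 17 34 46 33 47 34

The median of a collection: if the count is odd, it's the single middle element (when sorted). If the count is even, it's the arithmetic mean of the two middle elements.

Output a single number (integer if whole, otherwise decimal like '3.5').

Answer: 33.5

Derivation:
Step 1: insert 6 -> lo=[6] (size 1, max 6) hi=[] (size 0) -> median=6
Step 2: insert 32 -> lo=[6] (size 1, max 6) hi=[32] (size 1, min 32) -> median=19
Step 3: insert 17 -> lo=[6, 17] (size 2, max 17) hi=[32] (size 1, min 32) -> median=17
Step 4: insert 34 -> lo=[6, 17] (size 2, max 17) hi=[32, 34] (size 2, min 32) -> median=24.5
Step 5: insert 46 -> lo=[6, 17, 32] (size 3, max 32) hi=[34, 46] (size 2, min 34) -> median=32
Step 6: insert 33 -> lo=[6, 17, 32] (size 3, max 32) hi=[33, 34, 46] (size 3, min 33) -> median=32.5
Step 7: insert 47 -> lo=[6, 17, 32, 33] (size 4, max 33) hi=[34, 46, 47] (size 3, min 34) -> median=33
Step 8: insert 34 -> lo=[6, 17, 32, 33] (size 4, max 33) hi=[34, 34, 46, 47] (size 4, min 34) -> median=33.5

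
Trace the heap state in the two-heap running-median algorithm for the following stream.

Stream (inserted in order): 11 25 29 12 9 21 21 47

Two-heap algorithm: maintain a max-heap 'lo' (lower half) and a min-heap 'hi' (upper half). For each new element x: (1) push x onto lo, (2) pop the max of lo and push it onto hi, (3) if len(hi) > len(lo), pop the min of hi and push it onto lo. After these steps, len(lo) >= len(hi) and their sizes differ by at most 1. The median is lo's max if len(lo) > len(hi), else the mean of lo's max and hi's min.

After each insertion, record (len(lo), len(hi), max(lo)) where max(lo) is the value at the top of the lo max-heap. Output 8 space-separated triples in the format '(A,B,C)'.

Answer: (1,0,11) (1,1,11) (2,1,25) (2,2,12) (3,2,12) (3,3,12) (4,3,21) (4,4,21)

Derivation:
Step 1: insert 11 -> lo=[11] hi=[] -> (len(lo)=1, len(hi)=0, max(lo)=11)
Step 2: insert 25 -> lo=[11] hi=[25] -> (len(lo)=1, len(hi)=1, max(lo)=11)
Step 3: insert 29 -> lo=[11, 25] hi=[29] -> (len(lo)=2, len(hi)=1, max(lo)=25)
Step 4: insert 12 -> lo=[11, 12] hi=[25, 29] -> (len(lo)=2, len(hi)=2, max(lo)=12)
Step 5: insert 9 -> lo=[9, 11, 12] hi=[25, 29] -> (len(lo)=3, len(hi)=2, max(lo)=12)
Step 6: insert 21 -> lo=[9, 11, 12] hi=[21, 25, 29] -> (len(lo)=3, len(hi)=3, max(lo)=12)
Step 7: insert 21 -> lo=[9, 11, 12, 21] hi=[21, 25, 29] -> (len(lo)=4, len(hi)=3, max(lo)=21)
Step 8: insert 47 -> lo=[9, 11, 12, 21] hi=[21, 25, 29, 47] -> (len(lo)=4, len(hi)=4, max(lo)=21)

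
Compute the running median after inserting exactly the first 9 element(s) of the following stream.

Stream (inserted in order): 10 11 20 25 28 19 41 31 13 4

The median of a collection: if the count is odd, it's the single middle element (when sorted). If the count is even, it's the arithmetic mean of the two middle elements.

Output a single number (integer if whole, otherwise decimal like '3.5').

Answer: 20

Derivation:
Step 1: insert 10 -> lo=[10] (size 1, max 10) hi=[] (size 0) -> median=10
Step 2: insert 11 -> lo=[10] (size 1, max 10) hi=[11] (size 1, min 11) -> median=10.5
Step 3: insert 20 -> lo=[10, 11] (size 2, max 11) hi=[20] (size 1, min 20) -> median=11
Step 4: insert 25 -> lo=[10, 11] (size 2, max 11) hi=[20, 25] (size 2, min 20) -> median=15.5
Step 5: insert 28 -> lo=[10, 11, 20] (size 3, max 20) hi=[25, 28] (size 2, min 25) -> median=20
Step 6: insert 19 -> lo=[10, 11, 19] (size 3, max 19) hi=[20, 25, 28] (size 3, min 20) -> median=19.5
Step 7: insert 41 -> lo=[10, 11, 19, 20] (size 4, max 20) hi=[25, 28, 41] (size 3, min 25) -> median=20
Step 8: insert 31 -> lo=[10, 11, 19, 20] (size 4, max 20) hi=[25, 28, 31, 41] (size 4, min 25) -> median=22.5
Step 9: insert 13 -> lo=[10, 11, 13, 19, 20] (size 5, max 20) hi=[25, 28, 31, 41] (size 4, min 25) -> median=20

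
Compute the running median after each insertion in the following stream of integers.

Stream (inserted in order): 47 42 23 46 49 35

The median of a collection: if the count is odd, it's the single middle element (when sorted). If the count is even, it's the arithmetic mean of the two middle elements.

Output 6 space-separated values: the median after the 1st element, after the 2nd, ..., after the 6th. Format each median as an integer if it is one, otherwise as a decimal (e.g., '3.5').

Answer: 47 44.5 42 44 46 44

Derivation:
Step 1: insert 47 -> lo=[47] (size 1, max 47) hi=[] (size 0) -> median=47
Step 2: insert 42 -> lo=[42] (size 1, max 42) hi=[47] (size 1, min 47) -> median=44.5
Step 3: insert 23 -> lo=[23, 42] (size 2, max 42) hi=[47] (size 1, min 47) -> median=42
Step 4: insert 46 -> lo=[23, 42] (size 2, max 42) hi=[46, 47] (size 2, min 46) -> median=44
Step 5: insert 49 -> lo=[23, 42, 46] (size 3, max 46) hi=[47, 49] (size 2, min 47) -> median=46
Step 6: insert 35 -> lo=[23, 35, 42] (size 3, max 42) hi=[46, 47, 49] (size 3, min 46) -> median=44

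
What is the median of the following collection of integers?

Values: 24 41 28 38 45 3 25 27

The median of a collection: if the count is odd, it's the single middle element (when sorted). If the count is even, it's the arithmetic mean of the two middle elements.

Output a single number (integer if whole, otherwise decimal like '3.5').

Step 1: insert 24 -> lo=[24] (size 1, max 24) hi=[] (size 0) -> median=24
Step 2: insert 41 -> lo=[24] (size 1, max 24) hi=[41] (size 1, min 41) -> median=32.5
Step 3: insert 28 -> lo=[24, 28] (size 2, max 28) hi=[41] (size 1, min 41) -> median=28
Step 4: insert 38 -> lo=[24, 28] (size 2, max 28) hi=[38, 41] (size 2, min 38) -> median=33
Step 5: insert 45 -> lo=[24, 28, 38] (size 3, max 38) hi=[41, 45] (size 2, min 41) -> median=38
Step 6: insert 3 -> lo=[3, 24, 28] (size 3, max 28) hi=[38, 41, 45] (size 3, min 38) -> median=33
Step 7: insert 25 -> lo=[3, 24, 25, 28] (size 4, max 28) hi=[38, 41, 45] (size 3, min 38) -> median=28
Step 8: insert 27 -> lo=[3, 24, 25, 27] (size 4, max 27) hi=[28, 38, 41, 45] (size 4, min 28) -> median=27.5

Answer: 27.5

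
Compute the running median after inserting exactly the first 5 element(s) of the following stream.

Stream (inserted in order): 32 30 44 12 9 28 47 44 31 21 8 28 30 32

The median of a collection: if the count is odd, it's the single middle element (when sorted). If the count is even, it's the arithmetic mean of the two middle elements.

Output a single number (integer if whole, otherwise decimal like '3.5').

Answer: 30

Derivation:
Step 1: insert 32 -> lo=[32] (size 1, max 32) hi=[] (size 0) -> median=32
Step 2: insert 30 -> lo=[30] (size 1, max 30) hi=[32] (size 1, min 32) -> median=31
Step 3: insert 44 -> lo=[30, 32] (size 2, max 32) hi=[44] (size 1, min 44) -> median=32
Step 4: insert 12 -> lo=[12, 30] (size 2, max 30) hi=[32, 44] (size 2, min 32) -> median=31
Step 5: insert 9 -> lo=[9, 12, 30] (size 3, max 30) hi=[32, 44] (size 2, min 32) -> median=30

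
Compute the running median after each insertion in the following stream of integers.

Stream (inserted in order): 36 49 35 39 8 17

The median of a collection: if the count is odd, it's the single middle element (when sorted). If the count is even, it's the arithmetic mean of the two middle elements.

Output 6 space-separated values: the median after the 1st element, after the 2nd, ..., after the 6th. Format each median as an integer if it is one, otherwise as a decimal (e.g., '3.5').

Answer: 36 42.5 36 37.5 36 35.5

Derivation:
Step 1: insert 36 -> lo=[36] (size 1, max 36) hi=[] (size 0) -> median=36
Step 2: insert 49 -> lo=[36] (size 1, max 36) hi=[49] (size 1, min 49) -> median=42.5
Step 3: insert 35 -> lo=[35, 36] (size 2, max 36) hi=[49] (size 1, min 49) -> median=36
Step 4: insert 39 -> lo=[35, 36] (size 2, max 36) hi=[39, 49] (size 2, min 39) -> median=37.5
Step 5: insert 8 -> lo=[8, 35, 36] (size 3, max 36) hi=[39, 49] (size 2, min 39) -> median=36
Step 6: insert 17 -> lo=[8, 17, 35] (size 3, max 35) hi=[36, 39, 49] (size 3, min 36) -> median=35.5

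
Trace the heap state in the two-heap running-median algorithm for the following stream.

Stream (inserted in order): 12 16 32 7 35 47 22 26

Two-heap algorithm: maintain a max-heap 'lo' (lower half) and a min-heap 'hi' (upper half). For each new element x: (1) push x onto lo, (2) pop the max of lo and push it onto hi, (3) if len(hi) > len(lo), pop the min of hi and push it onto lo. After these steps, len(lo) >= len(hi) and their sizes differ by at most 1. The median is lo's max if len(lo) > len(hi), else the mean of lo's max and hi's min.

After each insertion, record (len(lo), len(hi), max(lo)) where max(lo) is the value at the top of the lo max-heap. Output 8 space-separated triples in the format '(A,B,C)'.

Step 1: insert 12 -> lo=[12] hi=[] -> (len(lo)=1, len(hi)=0, max(lo)=12)
Step 2: insert 16 -> lo=[12] hi=[16] -> (len(lo)=1, len(hi)=1, max(lo)=12)
Step 3: insert 32 -> lo=[12, 16] hi=[32] -> (len(lo)=2, len(hi)=1, max(lo)=16)
Step 4: insert 7 -> lo=[7, 12] hi=[16, 32] -> (len(lo)=2, len(hi)=2, max(lo)=12)
Step 5: insert 35 -> lo=[7, 12, 16] hi=[32, 35] -> (len(lo)=3, len(hi)=2, max(lo)=16)
Step 6: insert 47 -> lo=[7, 12, 16] hi=[32, 35, 47] -> (len(lo)=3, len(hi)=3, max(lo)=16)
Step 7: insert 22 -> lo=[7, 12, 16, 22] hi=[32, 35, 47] -> (len(lo)=4, len(hi)=3, max(lo)=22)
Step 8: insert 26 -> lo=[7, 12, 16, 22] hi=[26, 32, 35, 47] -> (len(lo)=4, len(hi)=4, max(lo)=22)

Answer: (1,0,12) (1,1,12) (2,1,16) (2,2,12) (3,2,16) (3,3,16) (4,3,22) (4,4,22)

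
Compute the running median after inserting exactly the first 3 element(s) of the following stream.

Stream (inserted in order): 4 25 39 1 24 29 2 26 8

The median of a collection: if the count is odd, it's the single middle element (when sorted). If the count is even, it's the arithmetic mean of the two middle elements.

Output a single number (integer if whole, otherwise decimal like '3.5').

Answer: 25

Derivation:
Step 1: insert 4 -> lo=[4] (size 1, max 4) hi=[] (size 0) -> median=4
Step 2: insert 25 -> lo=[4] (size 1, max 4) hi=[25] (size 1, min 25) -> median=14.5
Step 3: insert 39 -> lo=[4, 25] (size 2, max 25) hi=[39] (size 1, min 39) -> median=25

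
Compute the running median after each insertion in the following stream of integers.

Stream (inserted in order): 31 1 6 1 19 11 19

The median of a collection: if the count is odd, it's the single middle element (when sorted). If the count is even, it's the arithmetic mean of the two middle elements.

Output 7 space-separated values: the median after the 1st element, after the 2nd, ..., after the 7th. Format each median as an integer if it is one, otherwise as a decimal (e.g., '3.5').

Answer: 31 16 6 3.5 6 8.5 11

Derivation:
Step 1: insert 31 -> lo=[31] (size 1, max 31) hi=[] (size 0) -> median=31
Step 2: insert 1 -> lo=[1] (size 1, max 1) hi=[31] (size 1, min 31) -> median=16
Step 3: insert 6 -> lo=[1, 6] (size 2, max 6) hi=[31] (size 1, min 31) -> median=6
Step 4: insert 1 -> lo=[1, 1] (size 2, max 1) hi=[6, 31] (size 2, min 6) -> median=3.5
Step 5: insert 19 -> lo=[1, 1, 6] (size 3, max 6) hi=[19, 31] (size 2, min 19) -> median=6
Step 6: insert 11 -> lo=[1, 1, 6] (size 3, max 6) hi=[11, 19, 31] (size 3, min 11) -> median=8.5
Step 7: insert 19 -> lo=[1, 1, 6, 11] (size 4, max 11) hi=[19, 19, 31] (size 3, min 19) -> median=11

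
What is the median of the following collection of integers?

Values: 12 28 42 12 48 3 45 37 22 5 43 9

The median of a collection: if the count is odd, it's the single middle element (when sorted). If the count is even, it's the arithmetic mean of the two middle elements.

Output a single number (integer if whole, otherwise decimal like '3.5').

Answer: 25

Derivation:
Step 1: insert 12 -> lo=[12] (size 1, max 12) hi=[] (size 0) -> median=12
Step 2: insert 28 -> lo=[12] (size 1, max 12) hi=[28] (size 1, min 28) -> median=20
Step 3: insert 42 -> lo=[12, 28] (size 2, max 28) hi=[42] (size 1, min 42) -> median=28
Step 4: insert 12 -> lo=[12, 12] (size 2, max 12) hi=[28, 42] (size 2, min 28) -> median=20
Step 5: insert 48 -> lo=[12, 12, 28] (size 3, max 28) hi=[42, 48] (size 2, min 42) -> median=28
Step 6: insert 3 -> lo=[3, 12, 12] (size 3, max 12) hi=[28, 42, 48] (size 3, min 28) -> median=20
Step 7: insert 45 -> lo=[3, 12, 12, 28] (size 4, max 28) hi=[42, 45, 48] (size 3, min 42) -> median=28
Step 8: insert 37 -> lo=[3, 12, 12, 28] (size 4, max 28) hi=[37, 42, 45, 48] (size 4, min 37) -> median=32.5
Step 9: insert 22 -> lo=[3, 12, 12, 22, 28] (size 5, max 28) hi=[37, 42, 45, 48] (size 4, min 37) -> median=28
Step 10: insert 5 -> lo=[3, 5, 12, 12, 22] (size 5, max 22) hi=[28, 37, 42, 45, 48] (size 5, min 28) -> median=25
Step 11: insert 43 -> lo=[3, 5, 12, 12, 22, 28] (size 6, max 28) hi=[37, 42, 43, 45, 48] (size 5, min 37) -> median=28
Step 12: insert 9 -> lo=[3, 5, 9, 12, 12, 22] (size 6, max 22) hi=[28, 37, 42, 43, 45, 48] (size 6, min 28) -> median=25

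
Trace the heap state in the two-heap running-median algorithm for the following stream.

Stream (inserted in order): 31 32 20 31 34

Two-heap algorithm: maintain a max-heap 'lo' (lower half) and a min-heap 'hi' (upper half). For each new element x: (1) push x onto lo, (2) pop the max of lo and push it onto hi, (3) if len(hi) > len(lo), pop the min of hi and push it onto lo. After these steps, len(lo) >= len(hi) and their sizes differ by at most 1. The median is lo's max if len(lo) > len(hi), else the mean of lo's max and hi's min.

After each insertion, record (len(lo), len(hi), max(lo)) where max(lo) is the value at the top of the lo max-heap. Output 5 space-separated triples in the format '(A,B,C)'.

Answer: (1,0,31) (1,1,31) (2,1,31) (2,2,31) (3,2,31)

Derivation:
Step 1: insert 31 -> lo=[31] hi=[] -> (len(lo)=1, len(hi)=0, max(lo)=31)
Step 2: insert 32 -> lo=[31] hi=[32] -> (len(lo)=1, len(hi)=1, max(lo)=31)
Step 3: insert 20 -> lo=[20, 31] hi=[32] -> (len(lo)=2, len(hi)=1, max(lo)=31)
Step 4: insert 31 -> lo=[20, 31] hi=[31, 32] -> (len(lo)=2, len(hi)=2, max(lo)=31)
Step 5: insert 34 -> lo=[20, 31, 31] hi=[32, 34] -> (len(lo)=3, len(hi)=2, max(lo)=31)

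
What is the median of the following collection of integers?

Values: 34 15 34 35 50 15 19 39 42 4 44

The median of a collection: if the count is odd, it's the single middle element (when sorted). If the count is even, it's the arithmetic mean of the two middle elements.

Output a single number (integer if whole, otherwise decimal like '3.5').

Step 1: insert 34 -> lo=[34] (size 1, max 34) hi=[] (size 0) -> median=34
Step 2: insert 15 -> lo=[15] (size 1, max 15) hi=[34] (size 1, min 34) -> median=24.5
Step 3: insert 34 -> lo=[15, 34] (size 2, max 34) hi=[34] (size 1, min 34) -> median=34
Step 4: insert 35 -> lo=[15, 34] (size 2, max 34) hi=[34, 35] (size 2, min 34) -> median=34
Step 5: insert 50 -> lo=[15, 34, 34] (size 3, max 34) hi=[35, 50] (size 2, min 35) -> median=34
Step 6: insert 15 -> lo=[15, 15, 34] (size 3, max 34) hi=[34, 35, 50] (size 3, min 34) -> median=34
Step 7: insert 19 -> lo=[15, 15, 19, 34] (size 4, max 34) hi=[34, 35, 50] (size 3, min 34) -> median=34
Step 8: insert 39 -> lo=[15, 15, 19, 34] (size 4, max 34) hi=[34, 35, 39, 50] (size 4, min 34) -> median=34
Step 9: insert 42 -> lo=[15, 15, 19, 34, 34] (size 5, max 34) hi=[35, 39, 42, 50] (size 4, min 35) -> median=34
Step 10: insert 4 -> lo=[4, 15, 15, 19, 34] (size 5, max 34) hi=[34, 35, 39, 42, 50] (size 5, min 34) -> median=34
Step 11: insert 44 -> lo=[4, 15, 15, 19, 34, 34] (size 6, max 34) hi=[35, 39, 42, 44, 50] (size 5, min 35) -> median=34

Answer: 34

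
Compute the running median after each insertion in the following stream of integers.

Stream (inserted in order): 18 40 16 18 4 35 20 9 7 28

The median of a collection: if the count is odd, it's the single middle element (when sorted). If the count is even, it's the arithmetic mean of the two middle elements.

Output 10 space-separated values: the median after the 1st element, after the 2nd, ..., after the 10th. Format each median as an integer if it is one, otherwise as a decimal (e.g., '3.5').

Answer: 18 29 18 18 18 18 18 18 18 18

Derivation:
Step 1: insert 18 -> lo=[18] (size 1, max 18) hi=[] (size 0) -> median=18
Step 2: insert 40 -> lo=[18] (size 1, max 18) hi=[40] (size 1, min 40) -> median=29
Step 3: insert 16 -> lo=[16, 18] (size 2, max 18) hi=[40] (size 1, min 40) -> median=18
Step 4: insert 18 -> lo=[16, 18] (size 2, max 18) hi=[18, 40] (size 2, min 18) -> median=18
Step 5: insert 4 -> lo=[4, 16, 18] (size 3, max 18) hi=[18, 40] (size 2, min 18) -> median=18
Step 6: insert 35 -> lo=[4, 16, 18] (size 3, max 18) hi=[18, 35, 40] (size 3, min 18) -> median=18
Step 7: insert 20 -> lo=[4, 16, 18, 18] (size 4, max 18) hi=[20, 35, 40] (size 3, min 20) -> median=18
Step 8: insert 9 -> lo=[4, 9, 16, 18] (size 4, max 18) hi=[18, 20, 35, 40] (size 4, min 18) -> median=18
Step 9: insert 7 -> lo=[4, 7, 9, 16, 18] (size 5, max 18) hi=[18, 20, 35, 40] (size 4, min 18) -> median=18
Step 10: insert 28 -> lo=[4, 7, 9, 16, 18] (size 5, max 18) hi=[18, 20, 28, 35, 40] (size 5, min 18) -> median=18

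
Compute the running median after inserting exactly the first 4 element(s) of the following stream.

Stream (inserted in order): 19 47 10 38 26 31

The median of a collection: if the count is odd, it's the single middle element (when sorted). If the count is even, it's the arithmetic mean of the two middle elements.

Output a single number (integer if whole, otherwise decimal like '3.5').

Answer: 28.5

Derivation:
Step 1: insert 19 -> lo=[19] (size 1, max 19) hi=[] (size 0) -> median=19
Step 2: insert 47 -> lo=[19] (size 1, max 19) hi=[47] (size 1, min 47) -> median=33
Step 3: insert 10 -> lo=[10, 19] (size 2, max 19) hi=[47] (size 1, min 47) -> median=19
Step 4: insert 38 -> lo=[10, 19] (size 2, max 19) hi=[38, 47] (size 2, min 38) -> median=28.5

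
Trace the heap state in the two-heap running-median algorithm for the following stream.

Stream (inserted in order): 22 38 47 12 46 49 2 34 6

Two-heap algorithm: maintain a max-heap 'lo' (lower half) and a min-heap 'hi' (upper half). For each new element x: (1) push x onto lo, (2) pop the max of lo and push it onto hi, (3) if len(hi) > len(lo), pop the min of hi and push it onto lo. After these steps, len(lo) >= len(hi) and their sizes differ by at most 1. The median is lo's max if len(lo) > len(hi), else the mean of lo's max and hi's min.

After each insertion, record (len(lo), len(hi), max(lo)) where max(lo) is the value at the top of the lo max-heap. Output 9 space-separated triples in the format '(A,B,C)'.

Answer: (1,0,22) (1,1,22) (2,1,38) (2,2,22) (3,2,38) (3,3,38) (4,3,38) (4,4,34) (5,4,34)

Derivation:
Step 1: insert 22 -> lo=[22] hi=[] -> (len(lo)=1, len(hi)=0, max(lo)=22)
Step 2: insert 38 -> lo=[22] hi=[38] -> (len(lo)=1, len(hi)=1, max(lo)=22)
Step 3: insert 47 -> lo=[22, 38] hi=[47] -> (len(lo)=2, len(hi)=1, max(lo)=38)
Step 4: insert 12 -> lo=[12, 22] hi=[38, 47] -> (len(lo)=2, len(hi)=2, max(lo)=22)
Step 5: insert 46 -> lo=[12, 22, 38] hi=[46, 47] -> (len(lo)=3, len(hi)=2, max(lo)=38)
Step 6: insert 49 -> lo=[12, 22, 38] hi=[46, 47, 49] -> (len(lo)=3, len(hi)=3, max(lo)=38)
Step 7: insert 2 -> lo=[2, 12, 22, 38] hi=[46, 47, 49] -> (len(lo)=4, len(hi)=3, max(lo)=38)
Step 8: insert 34 -> lo=[2, 12, 22, 34] hi=[38, 46, 47, 49] -> (len(lo)=4, len(hi)=4, max(lo)=34)
Step 9: insert 6 -> lo=[2, 6, 12, 22, 34] hi=[38, 46, 47, 49] -> (len(lo)=5, len(hi)=4, max(lo)=34)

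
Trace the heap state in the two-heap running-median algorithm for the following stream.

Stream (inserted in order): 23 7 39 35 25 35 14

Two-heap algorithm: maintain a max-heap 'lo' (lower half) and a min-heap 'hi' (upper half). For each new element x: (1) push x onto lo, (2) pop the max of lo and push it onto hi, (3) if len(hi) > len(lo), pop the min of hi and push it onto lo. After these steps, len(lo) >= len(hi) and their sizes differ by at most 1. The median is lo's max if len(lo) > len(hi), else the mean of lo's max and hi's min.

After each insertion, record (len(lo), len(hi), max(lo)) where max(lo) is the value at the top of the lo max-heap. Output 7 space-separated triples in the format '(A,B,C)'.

Step 1: insert 23 -> lo=[23] hi=[] -> (len(lo)=1, len(hi)=0, max(lo)=23)
Step 2: insert 7 -> lo=[7] hi=[23] -> (len(lo)=1, len(hi)=1, max(lo)=7)
Step 3: insert 39 -> lo=[7, 23] hi=[39] -> (len(lo)=2, len(hi)=1, max(lo)=23)
Step 4: insert 35 -> lo=[7, 23] hi=[35, 39] -> (len(lo)=2, len(hi)=2, max(lo)=23)
Step 5: insert 25 -> lo=[7, 23, 25] hi=[35, 39] -> (len(lo)=3, len(hi)=2, max(lo)=25)
Step 6: insert 35 -> lo=[7, 23, 25] hi=[35, 35, 39] -> (len(lo)=3, len(hi)=3, max(lo)=25)
Step 7: insert 14 -> lo=[7, 14, 23, 25] hi=[35, 35, 39] -> (len(lo)=4, len(hi)=3, max(lo)=25)

Answer: (1,0,23) (1,1,7) (2,1,23) (2,2,23) (3,2,25) (3,3,25) (4,3,25)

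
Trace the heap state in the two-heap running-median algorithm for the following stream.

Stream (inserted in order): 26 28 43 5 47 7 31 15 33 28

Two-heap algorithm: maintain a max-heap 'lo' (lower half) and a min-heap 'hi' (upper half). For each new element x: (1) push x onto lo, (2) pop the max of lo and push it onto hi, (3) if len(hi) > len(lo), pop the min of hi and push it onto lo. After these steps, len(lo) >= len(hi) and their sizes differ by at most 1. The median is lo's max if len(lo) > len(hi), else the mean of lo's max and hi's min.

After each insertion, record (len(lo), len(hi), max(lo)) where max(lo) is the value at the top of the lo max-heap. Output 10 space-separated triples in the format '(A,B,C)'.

Answer: (1,0,26) (1,1,26) (2,1,28) (2,2,26) (3,2,28) (3,3,26) (4,3,28) (4,4,26) (5,4,28) (5,5,28)

Derivation:
Step 1: insert 26 -> lo=[26] hi=[] -> (len(lo)=1, len(hi)=0, max(lo)=26)
Step 2: insert 28 -> lo=[26] hi=[28] -> (len(lo)=1, len(hi)=1, max(lo)=26)
Step 3: insert 43 -> lo=[26, 28] hi=[43] -> (len(lo)=2, len(hi)=1, max(lo)=28)
Step 4: insert 5 -> lo=[5, 26] hi=[28, 43] -> (len(lo)=2, len(hi)=2, max(lo)=26)
Step 5: insert 47 -> lo=[5, 26, 28] hi=[43, 47] -> (len(lo)=3, len(hi)=2, max(lo)=28)
Step 6: insert 7 -> lo=[5, 7, 26] hi=[28, 43, 47] -> (len(lo)=3, len(hi)=3, max(lo)=26)
Step 7: insert 31 -> lo=[5, 7, 26, 28] hi=[31, 43, 47] -> (len(lo)=4, len(hi)=3, max(lo)=28)
Step 8: insert 15 -> lo=[5, 7, 15, 26] hi=[28, 31, 43, 47] -> (len(lo)=4, len(hi)=4, max(lo)=26)
Step 9: insert 33 -> lo=[5, 7, 15, 26, 28] hi=[31, 33, 43, 47] -> (len(lo)=5, len(hi)=4, max(lo)=28)
Step 10: insert 28 -> lo=[5, 7, 15, 26, 28] hi=[28, 31, 33, 43, 47] -> (len(lo)=5, len(hi)=5, max(lo)=28)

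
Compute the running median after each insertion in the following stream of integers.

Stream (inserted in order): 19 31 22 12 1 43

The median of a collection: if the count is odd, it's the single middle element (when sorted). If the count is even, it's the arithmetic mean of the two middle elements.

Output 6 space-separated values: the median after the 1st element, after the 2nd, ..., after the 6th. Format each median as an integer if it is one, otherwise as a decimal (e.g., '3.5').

Answer: 19 25 22 20.5 19 20.5

Derivation:
Step 1: insert 19 -> lo=[19] (size 1, max 19) hi=[] (size 0) -> median=19
Step 2: insert 31 -> lo=[19] (size 1, max 19) hi=[31] (size 1, min 31) -> median=25
Step 3: insert 22 -> lo=[19, 22] (size 2, max 22) hi=[31] (size 1, min 31) -> median=22
Step 4: insert 12 -> lo=[12, 19] (size 2, max 19) hi=[22, 31] (size 2, min 22) -> median=20.5
Step 5: insert 1 -> lo=[1, 12, 19] (size 3, max 19) hi=[22, 31] (size 2, min 22) -> median=19
Step 6: insert 43 -> lo=[1, 12, 19] (size 3, max 19) hi=[22, 31, 43] (size 3, min 22) -> median=20.5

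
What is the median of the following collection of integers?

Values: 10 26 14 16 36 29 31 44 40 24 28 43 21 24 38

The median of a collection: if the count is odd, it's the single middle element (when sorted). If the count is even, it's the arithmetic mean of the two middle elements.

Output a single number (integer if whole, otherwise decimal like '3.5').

Step 1: insert 10 -> lo=[10] (size 1, max 10) hi=[] (size 0) -> median=10
Step 2: insert 26 -> lo=[10] (size 1, max 10) hi=[26] (size 1, min 26) -> median=18
Step 3: insert 14 -> lo=[10, 14] (size 2, max 14) hi=[26] (size 1, min 26) -> median=14
Step 4: insert 16 -> lo=[10, 14] (size 2, max 14) hi=[16, 26] (size 2, min 16) -> median=15
Step 5: insert 36 -> lo=[10, 14, 16] (size 3, max 16) hi=[26, 36] (size 2, min 26) -> median=16
Step 6: insert 29 -> lo=[10, 14, 16] (size 3, max 16) hi=[26, 29, 36] (size 3, min 26) -> median=21
Step 7: insert 31 -> lo=[10, 14, 16, 26] (size 4, max 26) hi=[29, 31, 36] (size 3, min 29) -> median=26
Step 8: insert 44 -> lo=[10, 14, 16, 26] (size 4, max 26) hi=[29, 31, 36, 44] (size 4, min 29) -> median=27.5
Step 9: insert 40 -> lo=[10, 14, 16, 26, 29] (size 5, max 29) hi=[31, 36, 40, 44] (size 4, min 31) -> median=29
Step 10: insert 24 -> lo=[10, 14, 16, 24, 26] (size 5, max 26) hi=[29, 31, 36, 40, 44] (size 5, min 29) -> median=27.5
Step 11: insert 28 -> lo=[10, 14, 16, 24, 26, 28] (size 6, max 28) hi=[29, 31, 36, 40, 44] (size 5, min 29) -> median=28
Step 12: insert 43 -> lo=[10, 14, 16, 24, 26, 28] (size 6, max 28) hi=[29, 31, 36, 40, 43, 44] (size 6, min 29) -> median=28.5
Step 13: insert 21 -> lo=[10, 14, 16, 21, 24, 26, 28] (size 7, max 28) hi=[29, 31, 36, 40, 43, 44] (size 6, min 29) -> median=28
Step 14: insert 24 -> lo=[10, 14, 16, 21, 24, 24, 26] (size 7, max 26) hi=[28, 29, 31, 36, 40, 43, 44] (size 7, min 28) -> median=27
Step 15: insert 38 -> lo=[10, 14, 16, 21, 24, 24, 26, 28] (size 8, max 28) hi=[29, 31, 36, 38, 40, 43, 44] (size 7, min 29) -> median=28

Answer: 28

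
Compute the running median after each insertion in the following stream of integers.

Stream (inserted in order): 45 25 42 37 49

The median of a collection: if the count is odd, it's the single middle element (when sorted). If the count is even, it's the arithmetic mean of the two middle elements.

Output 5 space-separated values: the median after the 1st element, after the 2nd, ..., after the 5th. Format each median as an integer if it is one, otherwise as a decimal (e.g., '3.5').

Step 1: insert 45 -> lo=[45] (size 1, max 45) hi=[] (size 0) -> median=45
Step 2: insert 25 -> lo=[25] (size 1, max 25) hi=[45] (size 1, min 45) -> median=35
Step 3: insert 42 -> lo=[25, 42] (size 2, max 42) hi=[45] (size 1, min 45) -> median=42
Step 4: insert 37 -> lo=[25, 37] (size 2, max 37) hi=[42, 45] (size 2, min 42) -> median=39.5
Step 5: insert 49 -> lo=[25, 37, 42] (size 3, max 42) hi=[45, 49] (size 2, min 45) -> median=42

Answer: 45 35 42 39.5 42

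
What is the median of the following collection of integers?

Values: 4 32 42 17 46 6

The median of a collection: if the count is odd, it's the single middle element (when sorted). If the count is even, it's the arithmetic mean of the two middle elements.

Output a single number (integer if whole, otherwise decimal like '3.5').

Answer: 24.5

Derivation:
Step 1: insert 4 -> lo=[4] (size 1, max 4) hi=[] (size 0) -> median=4
Step 2: insert 32 -> lo=[4] (size 1, max 4) hi=[32] (size 1, min 32) -> median=18
Step 3: insert 42 -> lo=[4, 32] (size 2, max 32) hi=[42] (size 1, min 42) -> median=32
Step 4: insert 17 -> lo=[4, 17] (size 2, max 17) hi=[32, 42] (size 2, min 32) -> median=24.5
Step 5: insert 46 -> lo=[4, 17, 32] (size 3, max 32) hi=[42, 46] (size 2, min 42) -> median=32
Step 6: insert 6 -> lo=[4, 6, 17] (size 3, max 17) hi=[32, 42, 46] (size 3, min 32) -> median=24.5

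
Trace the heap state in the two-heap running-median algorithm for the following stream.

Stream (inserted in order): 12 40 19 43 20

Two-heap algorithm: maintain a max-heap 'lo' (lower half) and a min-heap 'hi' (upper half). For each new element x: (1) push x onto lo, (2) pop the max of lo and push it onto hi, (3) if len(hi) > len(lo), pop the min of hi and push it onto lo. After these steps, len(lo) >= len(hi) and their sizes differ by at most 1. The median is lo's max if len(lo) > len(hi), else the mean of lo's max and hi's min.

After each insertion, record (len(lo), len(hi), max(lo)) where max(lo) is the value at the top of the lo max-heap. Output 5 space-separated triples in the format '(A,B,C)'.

Step 1: insert 12 -> lo=[12] hi=[] -> (len(lo)=1, len(hi)=0, max(lo)=12)
Step 2: insert 40 -> lo=[12] hi=[40] -> (len(lo)=1, len(hi)=1, max(lo)=12)
Step 3: insert 19 -> lo=[12, 19] hi=[40] -> (len(lo)=2, len(hi)=1, max(lo)=19)
Step 4: insert 43 -> lo=[12, 19] hi=[40, 43] -> (len(lo)=2, len(hi)=2, max(lo)=19)
Step 5: insert 20 -> lo=[12, 19, 20] hi=[40, 43] -> (len(lo)=3, len(hi)=2, max(lo)=20)

Answer: (1,0,12) (1,1,12) (2,1,19) (2,2,19) (3,2,20)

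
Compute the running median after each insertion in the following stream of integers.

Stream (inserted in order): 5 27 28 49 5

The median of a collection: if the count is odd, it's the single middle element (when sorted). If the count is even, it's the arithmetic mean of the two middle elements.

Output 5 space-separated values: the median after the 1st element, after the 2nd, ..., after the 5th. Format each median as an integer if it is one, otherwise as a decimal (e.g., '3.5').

Answer: 5 16 27 27.5 27

Derivation:
Step 1: insert 5 -> lo=[5] (size 1, max 5) hi=[] (size 0) -> median=5
Step 2: insert 27 -> lo=[5] (size 1, max 5) hi=[27] (size 1, min 27) -> median=16
Step 3: insert 28 -> lo=[5, 27] (size 2, max 27) hi=[28] (size 1, min 28) -> median=27
Step 4: insert 49 -> lo=[5, 27] (size 2, max 27) hi=[28, 49] (size 2, min 28) -> median=27.5
Step 5: insert 5 -> lo=[5, 5, 27] (size 3, max 27) hi=[28, 49] (size 2, min 28) -> median=27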